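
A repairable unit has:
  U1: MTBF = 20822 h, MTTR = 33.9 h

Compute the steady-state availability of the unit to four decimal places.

0.9984

A(U1) = MTBF/(MTBF+MTTR) = 20822/(20822+33.9) = 0.9984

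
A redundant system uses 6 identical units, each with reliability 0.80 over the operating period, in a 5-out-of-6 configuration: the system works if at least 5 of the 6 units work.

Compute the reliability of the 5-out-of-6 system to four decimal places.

R = Σ_{i=5}^{6} C(6,i) p^i (1−p)^{6−i} with p = 0.80
C(6,5)·0.80^5·0.20^1 = 0.393216
C(6,6)·0.80^6·0.20^0 = 0.262144
Sum = 0.6554

0.6554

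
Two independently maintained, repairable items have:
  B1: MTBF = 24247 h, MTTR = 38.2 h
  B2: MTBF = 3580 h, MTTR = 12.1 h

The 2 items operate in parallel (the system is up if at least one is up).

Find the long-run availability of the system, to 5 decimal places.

0.99999

A(B1) = MTBF/(MTBF+MTTR) = 24247/(24247+38.2) = 0.998427
A(B2) = MTBF/(MTBF+MTTR) = 3580/(3580+12.1) = 0.996631
Parallel availability: 1 − (1 − 0.998427)(1 − 0.996631) = 0.99999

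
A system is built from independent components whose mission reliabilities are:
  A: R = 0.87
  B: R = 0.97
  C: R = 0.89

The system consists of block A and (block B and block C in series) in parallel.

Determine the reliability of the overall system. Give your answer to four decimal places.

Series (B and C): 0.970000 × 0.890000 = 0.863300
Parallel (A and [0.863300]): 1 − (1 − 0.870000)(1 − 0.863300) = 0.9822

0.9822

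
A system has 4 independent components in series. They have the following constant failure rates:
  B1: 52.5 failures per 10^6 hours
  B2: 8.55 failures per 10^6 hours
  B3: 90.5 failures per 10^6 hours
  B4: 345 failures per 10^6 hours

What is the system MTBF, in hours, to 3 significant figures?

Series of exponential components: λ_sys = Σ λ_i
λ_sys = 0.0000525 + 0.00000855 + 0.0000905 + 0.000345 = 4.9655e-04 /h
MTBF = 1 / λ_sys = 2010 h

2010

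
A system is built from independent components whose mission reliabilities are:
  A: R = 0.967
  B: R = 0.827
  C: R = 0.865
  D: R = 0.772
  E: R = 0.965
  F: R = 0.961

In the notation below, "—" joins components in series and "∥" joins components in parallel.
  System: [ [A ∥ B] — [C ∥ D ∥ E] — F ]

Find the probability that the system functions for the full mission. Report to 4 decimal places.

Parallel (A and B): 1 − (1 − 0.967000)(1 − 0.827000) = 0.994291
Parallel (C, D, and E): 1 − (1 − 0.865000)(1 − 0.772000)(1 − 0.965000) = 0.998923
Series ([0.994291], [0.998923], and F): 0.994291 × 0.998923 × 0.961000 = 0.9545

0.9545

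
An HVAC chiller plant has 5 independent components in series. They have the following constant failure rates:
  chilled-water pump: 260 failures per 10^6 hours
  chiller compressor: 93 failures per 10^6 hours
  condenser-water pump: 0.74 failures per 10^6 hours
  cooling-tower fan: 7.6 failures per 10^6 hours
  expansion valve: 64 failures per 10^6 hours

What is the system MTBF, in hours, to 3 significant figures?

Series of exponential components: λ_sys = Σ λ_i
λ_sys = 0.00026 + 0.000093 + 0.00000074 + 0.0000076 + 0.000064 = 4.2534e-04 /h
MTBF = 1 / λ_sys = 2350 h

2350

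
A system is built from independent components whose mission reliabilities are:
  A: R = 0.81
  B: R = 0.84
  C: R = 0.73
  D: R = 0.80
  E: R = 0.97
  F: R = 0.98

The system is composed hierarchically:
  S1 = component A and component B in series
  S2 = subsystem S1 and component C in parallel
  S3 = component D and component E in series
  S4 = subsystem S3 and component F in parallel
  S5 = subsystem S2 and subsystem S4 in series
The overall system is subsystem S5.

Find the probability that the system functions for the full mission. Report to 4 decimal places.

0.9096

Series (A and B): 0.810000 × 0.840000 = 0.680400
Parallel ([0.680400] and C): 1 − (1 − 0.680400)(1 − 0.730000) = 0.913708
Series (D and E): 0.800000 × 0.970000 = 0.776000
Parallel ([0.776000] and F): 1 − (1 − 0.776000)(1 − 0.980000) = 0.995520
Series ([0.913708] and [0.995520]): 0.913708 × 0.995520 = 0.9096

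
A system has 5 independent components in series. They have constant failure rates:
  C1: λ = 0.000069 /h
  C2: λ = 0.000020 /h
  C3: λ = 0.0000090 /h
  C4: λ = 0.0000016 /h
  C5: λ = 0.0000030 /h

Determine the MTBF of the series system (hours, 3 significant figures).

9750

Series of exponential components: λ_sys = Σ λ_i
λ_sys = 0.000069 + 0.000020 + 0.0000090 + 0.0000016 + 0.0000030 = 1.0260e-04 /h
MTBF = 1 / λ_sys = 9750 h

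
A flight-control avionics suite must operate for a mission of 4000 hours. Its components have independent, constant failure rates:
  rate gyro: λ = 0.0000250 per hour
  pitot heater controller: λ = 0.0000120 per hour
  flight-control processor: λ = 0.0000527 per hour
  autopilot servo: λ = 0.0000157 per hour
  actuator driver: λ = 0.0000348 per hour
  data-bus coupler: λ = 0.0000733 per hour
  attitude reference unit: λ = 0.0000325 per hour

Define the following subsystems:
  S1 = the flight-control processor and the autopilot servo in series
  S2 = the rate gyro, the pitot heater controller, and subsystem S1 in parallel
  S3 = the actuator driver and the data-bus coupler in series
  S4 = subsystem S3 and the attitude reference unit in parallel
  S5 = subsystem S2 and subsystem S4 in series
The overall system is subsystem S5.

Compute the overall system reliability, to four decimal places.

R(rate gyro) = exp(−0.0000250 × 4000) = 0.904837
R(pitot heater controller) = exp(−0.0000120 × 4000) = 0.953134
R(flight-control processor) = exp(−0.0000527 × 4000) = 0.809936
R(autopilot servo) = exp(−0.0000157 × 4000) = 0.939131
R(actuator driver) = exp(−0.0000348 × 4000) = 0.870054
R(data-bus coupler) = exp(−0.0000733 × 4000) = 0.745873
R(attitude reference unit) = exp(−0.0000325 × 4000) = 0.878095
Series (flight-control processor and autopilot servo): 0.809936 × 0.939131 = 0.760636
Parallel (rate gyro, pitot heater controller, and [0.760636]): 1 − (1 − 0.904837)(1 − 0.953134)(1 − 0.760636) = 0.998932
Series (actuator driver and data-bus coupler): 0.870054 × 0.745873 = 0.648950
Parallel ([0.648950] and attitude reference unit): 1 − (1 − 0.648950)(1 − 0.878095) = 0.957205
Series ([0.998932] and [0.957205]): 0.998932 × 0.957205 = 0.9562

0.9562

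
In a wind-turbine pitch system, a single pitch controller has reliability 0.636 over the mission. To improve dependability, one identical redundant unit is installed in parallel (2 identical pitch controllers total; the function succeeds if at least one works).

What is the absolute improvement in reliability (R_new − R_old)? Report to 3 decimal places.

0.232

R_before = 0.636
R_after = 1 − (1 − 0.636)^2 = 0.868
ΔR = 0.868 − 0.636 = 0.232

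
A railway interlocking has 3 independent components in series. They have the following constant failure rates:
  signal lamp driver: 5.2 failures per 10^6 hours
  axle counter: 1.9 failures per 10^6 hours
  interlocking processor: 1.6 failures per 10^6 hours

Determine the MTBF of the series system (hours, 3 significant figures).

Series of exponential components: λ_sys = Σ λ_i
λ_sys = 0.0000052 + 0.0000019 + 0.0000016 = 8.7000e-06 /h
MTBF = 1 / λ_sys = 115000 h

115000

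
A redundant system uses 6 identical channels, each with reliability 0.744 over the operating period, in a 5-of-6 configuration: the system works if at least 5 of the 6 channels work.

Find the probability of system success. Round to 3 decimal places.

0.520

R = Σ_{i=5}^{6} C(6,i) p^i (1−p)^{6−i} with p = 0.744
C(6,5)·0.744^5·0.256^1 = 0.35015
C(6,6)·0.744^6·0.256^0 = 0.16960
Sum = 0.520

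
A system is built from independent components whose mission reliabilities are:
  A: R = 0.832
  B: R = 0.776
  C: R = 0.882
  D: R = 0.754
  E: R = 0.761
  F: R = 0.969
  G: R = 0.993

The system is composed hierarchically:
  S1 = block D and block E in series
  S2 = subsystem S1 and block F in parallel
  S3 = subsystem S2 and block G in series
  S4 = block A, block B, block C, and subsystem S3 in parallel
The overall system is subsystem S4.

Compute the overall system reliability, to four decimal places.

Series (D and E): 0.754000 × 0.761000 = 0.573794
Parallel ([0.573794] and F): 1 − (1 − 0.573794)(1 − 0.969000) = 0.986788
Series ([0.986788] and G): 0.986788 × 0.993000 = 0.979880
Parallel (A, B, C, and [0.979880]): 1 − (1 − 0.832000)(1 − 0.776000)(1 − 0.882000)(1 − 0.979880) = 0.9999

0.9999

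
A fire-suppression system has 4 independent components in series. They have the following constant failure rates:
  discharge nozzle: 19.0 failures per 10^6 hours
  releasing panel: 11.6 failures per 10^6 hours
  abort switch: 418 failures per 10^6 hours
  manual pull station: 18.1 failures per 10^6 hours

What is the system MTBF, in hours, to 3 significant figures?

Series of exponential components: λ_sys = Σ λ_i
λ_sys = 0.0000190 + 0.0000116 + 0.000418 + 0.0000181 = 4.6670e-04 /h
MTBF = 1 / λ_sys = 2140 h

2140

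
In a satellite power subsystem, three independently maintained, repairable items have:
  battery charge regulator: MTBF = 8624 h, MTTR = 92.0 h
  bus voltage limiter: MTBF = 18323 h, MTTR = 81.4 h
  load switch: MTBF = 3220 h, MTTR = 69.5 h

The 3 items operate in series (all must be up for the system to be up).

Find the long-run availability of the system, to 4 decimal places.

0.9643

A(battery charge regulator) = MTBF/(MTBF+MTTR) = 8624/(8624+92.0) = 0.989445
A(bus voltage limiter) = MTBF/(MTBF+MTTR) = 18323/(18323+81.4) = 0.995577
A(load switch) = MTBF/(MTBF+MTTR) = 3220/(3220+69.5) = 0.978872
Series availability: 0.989445 × 0.995577 × 0.978872 = 0.9643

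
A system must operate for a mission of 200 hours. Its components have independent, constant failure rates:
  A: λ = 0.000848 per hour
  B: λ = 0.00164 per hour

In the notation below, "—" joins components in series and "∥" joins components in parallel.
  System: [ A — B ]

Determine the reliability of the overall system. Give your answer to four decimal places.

R(A) = exp(−0.000848 × 200) = 0.844002
R(B) = exp(−0.00164 × 200) = 0.720363
Series (A and B): 0.844002 × 0.720363 = 0.6080

0.6080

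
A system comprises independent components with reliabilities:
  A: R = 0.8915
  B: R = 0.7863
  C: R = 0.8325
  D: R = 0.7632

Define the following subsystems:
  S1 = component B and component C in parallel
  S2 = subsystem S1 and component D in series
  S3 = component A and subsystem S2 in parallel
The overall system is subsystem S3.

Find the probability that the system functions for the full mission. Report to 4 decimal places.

0.9713

Parallel (B and C): 1 − (1 − 0.786300)(1 − 0.832500) = 0.964205
Series ([0.964205] and D): 0.964205 × 0.763200 = 0.735881
Parallel (A and [0.735881]): 1 − (1 − 0.891500)(1 − 0.735881) = 0.9713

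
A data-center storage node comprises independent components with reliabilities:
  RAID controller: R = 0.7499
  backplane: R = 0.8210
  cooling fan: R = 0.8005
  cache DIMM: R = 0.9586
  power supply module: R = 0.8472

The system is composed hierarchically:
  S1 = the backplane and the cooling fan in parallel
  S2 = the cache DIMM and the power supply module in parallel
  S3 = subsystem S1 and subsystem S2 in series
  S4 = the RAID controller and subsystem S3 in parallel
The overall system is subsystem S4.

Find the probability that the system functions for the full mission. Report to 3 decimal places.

0.990

Parallel (backplane and cooling fan): 1 − (1 − 0.82100)(1 − 0.80050) = 0.96429
Parallel (cache DIMM and power supply module): 1 − (1 − 0.95860)(1 − 0.84720) = 0.99367
Series ([0.96429] and [0.99367]): 0.96429 × 0.99367 = 0.95819
Parallel (RAID controller and [0.95819]): 1 − (1 − 0.74990)(1 − 0.95819) = 0.990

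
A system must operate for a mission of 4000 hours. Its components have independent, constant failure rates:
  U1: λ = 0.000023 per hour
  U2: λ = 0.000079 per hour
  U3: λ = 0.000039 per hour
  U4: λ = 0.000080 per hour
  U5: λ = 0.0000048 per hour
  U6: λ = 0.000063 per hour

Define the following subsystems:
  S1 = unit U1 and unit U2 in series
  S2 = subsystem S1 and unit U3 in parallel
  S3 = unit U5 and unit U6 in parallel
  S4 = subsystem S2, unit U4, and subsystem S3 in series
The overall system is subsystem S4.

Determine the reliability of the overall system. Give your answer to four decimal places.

R(U1) = exp(−0.000023 × 4000) = 0.912105
R(U2) = exp(−0.000079 × 4000) = 0.729059
R(U3) = exp(−0.000039 × 4000) = 0.855559
R(U4) = exp(−0.000080 × 4000) = 0.726149
R(U5) = exp(−0.0000048 × 4000) = 0.980983
R(U6) = exp(−0.000063 × 4000) = 0.777245
Series (U1 and U2): 0.912105 × 0.729059 = 0.664978
Parallel ([0.664978] and U3): 1 − (1 − 0.664978)(1 − 0.855559) = 0.951609
Parallel (U5 and U6): 1 − (1 − 0.980983)(1 − 0.777245) = 0.995764
Series ([0.951609], U4, and [0.995764]): 0.951609 × 0.726149 × 0.995764 = 0.6881

0.6881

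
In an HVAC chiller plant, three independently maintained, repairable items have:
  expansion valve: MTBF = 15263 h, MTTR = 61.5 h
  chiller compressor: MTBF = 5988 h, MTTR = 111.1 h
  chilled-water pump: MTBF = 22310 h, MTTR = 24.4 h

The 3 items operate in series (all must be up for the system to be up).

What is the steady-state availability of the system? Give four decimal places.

A(expansion valve) = MTBF/(MTBF+MTTR) = 15263/(15263+61.5) = 0.995987
A(chiller compressor) = MTBF/(MTBF+MTTR) = 5988/(5988+111.1) = 0.981784
A(chilled-water pump) = MTBF/(MTBF+MTTR) = 22310/(22310+24.4) = 0.998908
Series availability: 0.995987 × 0.981784 × 0.998908 = 0.9768

0.9768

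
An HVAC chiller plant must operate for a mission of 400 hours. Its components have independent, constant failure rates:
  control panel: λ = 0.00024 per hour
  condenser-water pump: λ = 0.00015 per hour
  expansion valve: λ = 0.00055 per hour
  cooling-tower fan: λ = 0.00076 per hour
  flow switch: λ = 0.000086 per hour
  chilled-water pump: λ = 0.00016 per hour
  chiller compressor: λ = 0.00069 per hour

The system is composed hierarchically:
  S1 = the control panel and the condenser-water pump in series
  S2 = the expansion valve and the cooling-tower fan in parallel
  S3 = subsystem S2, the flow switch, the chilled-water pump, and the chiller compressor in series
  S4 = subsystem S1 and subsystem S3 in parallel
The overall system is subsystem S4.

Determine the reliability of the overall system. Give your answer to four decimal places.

R(control panel) = exp(−0.00024 × 400) = 0.908464
R(condenser-water pump) = exp(−0.00015 × 400) = 0.941765
R(expansion valve) = exp(−0.00055 × 400) = 0.802519
R(cooling-tower fan) = exp(−0.00076 × 400) = 0.737861
R(flow switch) = exp(−0.000086 × 400) = 0.966185
R(chilled-water pump) = exp(−0.00016 × 400) = 0.938005
R(chiller compressor) = exp(−0.00069 × 400) = 0.758813
Series (control panel and condenser-water pump): 0.908464 × 0.941765 = 0.855560
Parallel (expansion valve and cooling-tower fan): 1 − (1 − 0.802519)(1 − 0.737861) = 0.948233
Series ([0.948233], flow switch, chilled-water pump, and chiller compressor): 0.948233 × 0.966185 × 0.938005 × 0.758813 = 0.652102
Parallel ([0.855560] and [0.652102]): 1 − (1 − 0.855560)(1 − 0.652102) = 0.9497

0.9497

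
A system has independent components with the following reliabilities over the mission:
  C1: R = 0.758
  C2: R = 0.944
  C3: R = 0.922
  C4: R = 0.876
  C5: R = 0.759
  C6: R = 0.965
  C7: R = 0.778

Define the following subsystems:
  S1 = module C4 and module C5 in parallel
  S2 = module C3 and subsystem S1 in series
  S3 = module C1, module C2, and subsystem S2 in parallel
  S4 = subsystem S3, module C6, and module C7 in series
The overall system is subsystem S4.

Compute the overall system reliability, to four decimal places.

0.7497

Parallel (C4 and C5): 1 − (1 − 0.876000)(1 − 0.759000) = 0.970116
Series (C3 and [0.970116]): 0.922000 × 0.970116 = 0.894447
Parallel (C1, C2, and [0.894447]): 1 − (1 − 0.758000)(1 − 0.944000)(1 − 0.894447) = 0.998570
Series ([0.998570], C6, and C7): 0.998570 × 0.965000 × 0.778000 = 0.7497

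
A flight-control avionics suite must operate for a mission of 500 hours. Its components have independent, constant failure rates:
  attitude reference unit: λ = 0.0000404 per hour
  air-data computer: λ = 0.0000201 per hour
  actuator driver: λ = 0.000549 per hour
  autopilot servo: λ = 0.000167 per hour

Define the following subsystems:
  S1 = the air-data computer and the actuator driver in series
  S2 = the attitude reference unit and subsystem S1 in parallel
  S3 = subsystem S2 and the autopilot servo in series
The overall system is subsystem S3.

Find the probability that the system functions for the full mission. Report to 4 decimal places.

R(attitude reference unit) = exp(−0.0000404 × 500) = 0.980003
R(air-data computer) = exp(−0.0000201 × 500) = 0.990000
R(actuator driver) = exp(−0.000549 × 500) = 0.759952
R(autopilot servo) = exp(−0.000167 × 500) = 0.919891
Series (air-data computer and actuator driver): 0.990000 × 0.759952 = 0.752352
Parallel (attitude reference unit and [0.752352]): 1 − (1 − 0.980003)(1 − 0.752352) = 0.995048
Series ([0.995048] and autopilot servo): 0.995048 × 0.919891 = 0.9153

0.9153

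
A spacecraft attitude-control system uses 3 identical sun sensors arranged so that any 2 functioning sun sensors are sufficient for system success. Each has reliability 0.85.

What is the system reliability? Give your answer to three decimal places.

R = Σ_{i=2}^{3} C(3,i) p^i (1−p)^{3−i} with p = 0.85
C(3,2)·0.85^2·0.15^1 = 0.32513
C(3,3)·0.85^3·0.15^0 = 0.61413
Sum = 0.939

0.939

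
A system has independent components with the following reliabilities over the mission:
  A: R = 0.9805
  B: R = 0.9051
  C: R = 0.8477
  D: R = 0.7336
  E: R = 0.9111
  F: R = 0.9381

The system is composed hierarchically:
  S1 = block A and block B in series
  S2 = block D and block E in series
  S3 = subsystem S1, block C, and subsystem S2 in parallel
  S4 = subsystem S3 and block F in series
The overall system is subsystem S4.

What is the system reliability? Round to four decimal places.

Series (A and B): 0.980500 × 0.905100 = 0.887451
Series (D and E): 0.733600 × 0.911100 = 0.668383
Parallel ([0.887451], C, and [0.668383]): 1 − (1 − 0.887451)(1 − 0.847700)(1 − 0.668383) = 0.994316
Series ([0.994316] and F): 0.994316 × 0.938100 = 0.9328

0.9328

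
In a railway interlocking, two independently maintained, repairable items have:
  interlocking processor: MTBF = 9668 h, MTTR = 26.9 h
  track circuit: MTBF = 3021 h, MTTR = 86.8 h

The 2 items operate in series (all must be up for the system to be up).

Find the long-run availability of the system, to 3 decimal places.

A(interlocking processor) = MTBF/(MTBF+MTTR) = 9668/(9668+26.9) = 0.997225
A(track circuit) = MTBF/(MTBF+MTTR) = 3021/(3021+86.8) = 0.972070
Series availability: 0.997225 × 0.972070 = 0.969

0.969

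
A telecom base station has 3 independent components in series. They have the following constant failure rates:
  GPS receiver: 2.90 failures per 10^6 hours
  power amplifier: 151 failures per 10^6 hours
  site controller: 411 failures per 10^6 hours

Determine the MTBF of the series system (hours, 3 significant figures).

Series of exponential components: λ_sys = Σ λ_i
λ_sys = 0.00000290 + 0.000151 + 0.000411 = 5.6490e-04 /h
MTBF = 1 / λ_sys = 1770 h

1770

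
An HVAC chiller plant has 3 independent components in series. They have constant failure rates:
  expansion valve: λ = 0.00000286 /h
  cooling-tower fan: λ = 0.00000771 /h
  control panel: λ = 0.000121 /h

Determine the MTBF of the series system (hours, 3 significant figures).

7600

Series of exponential components: λ_sys = Σ λ_i
λ_sys = 0.00000286 + 0.00000771 + 0.000121 = 1.3157e-04 /h
MTBF = 1 / λ_sys = 7600 h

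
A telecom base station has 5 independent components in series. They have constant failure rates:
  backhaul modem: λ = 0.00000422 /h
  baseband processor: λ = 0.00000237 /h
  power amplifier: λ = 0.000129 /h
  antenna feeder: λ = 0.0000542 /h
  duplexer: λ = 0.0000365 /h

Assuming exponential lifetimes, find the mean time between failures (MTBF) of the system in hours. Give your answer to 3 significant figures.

4420

Series of exponential components: λ_sys = Σ λ_i
λ_sys = 0.00000422 + 0.00000237 + 0.000129 + 0.0000542 + 0.0000365 = 2.2629e-04 /h
MTBF = 1 / λ_sys = 4420 h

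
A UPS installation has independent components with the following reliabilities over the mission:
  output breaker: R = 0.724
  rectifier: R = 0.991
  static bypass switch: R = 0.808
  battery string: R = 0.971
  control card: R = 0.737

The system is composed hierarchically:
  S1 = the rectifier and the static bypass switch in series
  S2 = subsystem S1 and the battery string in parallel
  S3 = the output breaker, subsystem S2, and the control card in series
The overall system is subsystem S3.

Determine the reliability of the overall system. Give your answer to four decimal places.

Series (rectifier and static bypass switch): 0.991000 × 0.808000 = 0.800728
Parallel ([0.800728] and battery string): 1 − (1 − 0.800728)(1 − 0.971000) = 0.994221
Series (output breaker, [0.994221], and control card): 0.724000 × 0.994221 × 0.737000 = 0.5305

0.5305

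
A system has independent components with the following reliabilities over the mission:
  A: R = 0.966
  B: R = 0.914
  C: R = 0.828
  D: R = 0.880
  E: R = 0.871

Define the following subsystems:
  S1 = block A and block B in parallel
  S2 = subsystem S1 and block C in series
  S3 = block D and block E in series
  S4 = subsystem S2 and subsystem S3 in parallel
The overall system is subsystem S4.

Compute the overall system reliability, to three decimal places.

0.959

Parallel (A and B): 1 − (1 − 0.96600)(1 − 0.91400) = 0.99708
Series ([0.99708] and C): 0.99708 × 0.82800 = 0.82558
Series (D and E): 0.88000 × 0.87100 = 0.76648
Parallel ([0.82558] and [0.76648]): 1 − (1 − 0.82558)(1 − 0.76648) = 0.959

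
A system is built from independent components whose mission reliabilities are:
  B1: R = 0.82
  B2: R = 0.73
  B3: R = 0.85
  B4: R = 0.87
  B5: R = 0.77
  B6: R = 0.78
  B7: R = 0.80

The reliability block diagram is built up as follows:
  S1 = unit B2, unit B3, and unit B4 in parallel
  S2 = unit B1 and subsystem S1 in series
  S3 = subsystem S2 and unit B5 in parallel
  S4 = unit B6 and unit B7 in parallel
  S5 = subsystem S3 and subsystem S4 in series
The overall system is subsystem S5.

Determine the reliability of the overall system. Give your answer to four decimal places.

Parallel (B2, B3, and B4): 1 − (1 − 0.730000)(1 − 0.850000)(1 − 0.870000) = 0.994735
Series (B1 and [0.994735]): 0.820000 × 0.994735 = 0.815683
Parallel ([0.815683] and B5): 1 − (1 − 0.815683)(1 − 0.770000) = 0.957607
Parallel (B6 and B7): 1 − (1 − 0.780000)(1 − 0.800000) = 0.956000
Series ([0.957607] and [0.956000]): 0.957607 × 0.956000 = 0.9155

0.9155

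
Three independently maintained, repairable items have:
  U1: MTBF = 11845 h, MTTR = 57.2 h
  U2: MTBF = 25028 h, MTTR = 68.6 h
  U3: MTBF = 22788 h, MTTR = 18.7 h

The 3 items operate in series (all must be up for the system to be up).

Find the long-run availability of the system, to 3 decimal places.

A(U1) = MTBF/(MTBF+MTTR) = 11845/(11845+57.2) = 0.995194
A(U2) = MTBF/(MTBF+MTTR) = 25028/(25028+68.6) = 0.997267
A(U3) = MTBF/(MTBF+MTTR) = 22788/(22788+18.7) = 0.999180
Series availability: 0.995194 × 0.997267 × 0.999180 = 0.992

0.992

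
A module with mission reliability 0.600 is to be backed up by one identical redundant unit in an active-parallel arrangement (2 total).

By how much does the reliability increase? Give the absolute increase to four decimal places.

0.2400

R_before = 0.600
R_after = 1 − (1 − 0.600)^2 = 0.8400
ΔR = 0.8400 − 0.600 = 0.2400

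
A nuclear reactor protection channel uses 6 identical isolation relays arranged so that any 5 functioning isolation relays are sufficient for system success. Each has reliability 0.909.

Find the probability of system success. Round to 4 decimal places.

0.9030

R = Σ_{i=5}^{6} C(6,i) p^i (1−p)^{6−i} with p = 0.909
C(6,5)·0.909^5·0.091^1 = 0.338854
C(6,6)·0.909^6·0.091^0 = 0.564135
Sum = 0.9030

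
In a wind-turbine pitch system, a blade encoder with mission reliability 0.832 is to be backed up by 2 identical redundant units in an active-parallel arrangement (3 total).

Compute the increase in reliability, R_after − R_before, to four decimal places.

R_before = 0.832
R_after = 1 − (1 − 0.832)^3 = 0.9953
ΔR = 0.9953 − 0.832 = 0.1633

0.1633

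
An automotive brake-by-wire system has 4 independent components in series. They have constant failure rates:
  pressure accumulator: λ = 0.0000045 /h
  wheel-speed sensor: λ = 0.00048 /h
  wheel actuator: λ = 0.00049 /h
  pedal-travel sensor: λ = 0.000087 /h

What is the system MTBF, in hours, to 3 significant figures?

Series of exponential components: λ_sys = Σ λ_i
λ_sys = 0.0000045 + 0.00048 + 0.00049 + 0.000087 = 1.0615e-03 /h
MTBF = 1 / λ_sys = 942 h

942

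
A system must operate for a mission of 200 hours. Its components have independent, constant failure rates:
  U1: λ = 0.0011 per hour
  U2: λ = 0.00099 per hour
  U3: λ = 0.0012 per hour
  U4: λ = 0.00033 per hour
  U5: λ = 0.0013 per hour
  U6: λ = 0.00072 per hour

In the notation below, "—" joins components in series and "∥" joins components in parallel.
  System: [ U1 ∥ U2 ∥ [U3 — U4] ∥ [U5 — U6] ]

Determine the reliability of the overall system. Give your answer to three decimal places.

0.997

R(U1) = exp(−0.0011 × 200) = 0.80252
R(U2) = exp(−0.00099 × 200) = 0.82037
R(U3) = exp(−0.0012 × 200) = 0.78663
R(U4) = exp(−0.00033 × 200) = 0.93613
R(U5) = exp(−0.0013 × 200) = 0.77105
R(U6) = exp(−0.00072 × 200) = 0.86589
Series (U3 and U4): 0.78663 × 0.93613 = 0.73639
Series (U5 and U6): 0.77105 × 0.86589 = 0.66764
Parallel (U1, U2, [0.73639], and [0.66764]): 1 − (1 − 0.80252)(1 − 0.82037)(1 − 0.73639)(1 − 0.66764) = 0.997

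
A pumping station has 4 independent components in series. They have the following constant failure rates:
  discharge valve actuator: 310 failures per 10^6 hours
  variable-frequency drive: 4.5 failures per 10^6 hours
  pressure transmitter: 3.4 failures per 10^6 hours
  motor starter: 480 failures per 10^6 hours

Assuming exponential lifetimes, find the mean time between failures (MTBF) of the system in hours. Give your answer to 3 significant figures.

1250

Series of exponential components: λ_sys = Σ λ_i
λ_sys = 0.00031 + 0.0000045 + 0.0000034 + 0.00048 = 7.9790e-04 /h
MTBF = 1 / λ_sys = 1250 h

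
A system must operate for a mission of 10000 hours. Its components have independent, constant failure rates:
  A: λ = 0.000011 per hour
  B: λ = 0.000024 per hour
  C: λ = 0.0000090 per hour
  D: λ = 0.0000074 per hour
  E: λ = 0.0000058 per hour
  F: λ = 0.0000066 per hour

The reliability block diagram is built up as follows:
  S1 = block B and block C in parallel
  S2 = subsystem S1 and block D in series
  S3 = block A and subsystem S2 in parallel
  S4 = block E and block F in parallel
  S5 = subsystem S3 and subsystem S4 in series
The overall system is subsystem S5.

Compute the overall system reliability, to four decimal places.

R(A) = exp(−0.000011 × 10000) = 0.895834
R(B) = exp(−0.000024 × 10000) = 0.786628
R(C) = exp(−0.0000090 × 10000) = 0.913931
R(D) = exp(−0.0000074 × 10000) = 0.928672
R(E) = exp(−0.0000058 × 10000) = 0.943650
R(F) = exp(−0.0000066 × 10000) = 0.936131
Parallel (B and C): 1 − (1 − 0.786628)(1 − 0.913931) = 0.981635
Series ([0.981635] and D): 0.981635 × 0.928672 = 0.911617
Parallel (A and [0.911617]): 1 − (1 − 0.895834)(1 − 0.911617) = 0.990793
Parallel (E and F): 1 − (1 − 0.943650)(1 − 0.936131) = 0.996401
Series ([0.990793] and [0.996401]): 0.990793 × 0.996401 = 0.9872

0.9872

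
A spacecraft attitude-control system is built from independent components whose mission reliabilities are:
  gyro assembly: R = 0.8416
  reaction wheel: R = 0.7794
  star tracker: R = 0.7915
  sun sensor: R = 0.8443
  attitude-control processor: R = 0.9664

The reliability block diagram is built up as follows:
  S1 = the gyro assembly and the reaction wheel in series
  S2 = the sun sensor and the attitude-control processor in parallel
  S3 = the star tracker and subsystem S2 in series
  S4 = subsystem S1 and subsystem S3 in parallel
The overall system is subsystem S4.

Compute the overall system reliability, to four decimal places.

Series (gyro assembly and reaction wheel): 0.841600 × 0.779400 = 0.655943
Parallel (sun sensor and attitude-control processor): 1 − (1 − 0.844300)(1 − 0.966400) = 0.994768
Series (star tracker and [0.994768]): 0.791500 × 0.994768 = 0.787359
Parallel ([0.655943] and [0.787359]): 1 − (1 − 0.655943)(1 − 0.787359) = 0.9268

0.9268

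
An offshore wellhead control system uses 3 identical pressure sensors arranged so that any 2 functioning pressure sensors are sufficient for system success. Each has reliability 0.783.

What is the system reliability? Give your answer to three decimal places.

R = Σ_{i=2}^{3} C(3,i) p^i (1−p)^{3−i} with p = 0.783
C(3,2)·0.783^2·0.217^1 = 0.39912
C(3,3)·0.783^3·0.217^0 = 0.48005
Sum = 0.879

0.879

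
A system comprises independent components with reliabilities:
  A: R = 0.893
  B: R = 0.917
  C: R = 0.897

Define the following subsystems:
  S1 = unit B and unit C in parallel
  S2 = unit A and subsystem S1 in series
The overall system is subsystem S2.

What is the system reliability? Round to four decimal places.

Parallel (B and C): 1 − (1 − 0.917000)(1 − 0.897000) = 0.991451
Series (A and [0.991451]): 0.893000 × 0.991451 = 0.8854

0.8854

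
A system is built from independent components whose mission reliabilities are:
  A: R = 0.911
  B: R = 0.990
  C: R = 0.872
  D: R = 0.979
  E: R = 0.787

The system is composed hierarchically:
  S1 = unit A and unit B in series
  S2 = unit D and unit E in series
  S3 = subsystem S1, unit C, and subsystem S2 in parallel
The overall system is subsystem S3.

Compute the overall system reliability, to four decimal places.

0.9971

Series (A and B): 0.911000 × 0.990000 = 0.901890
Series (D and E): 0.979000 × 0.787000 = 0.770473
Parallel ([0.901890], C, and [0.770473]): 1 − (1 − 0.901890)(1 − 0.872000)(1 − 0.770473) = 0.9971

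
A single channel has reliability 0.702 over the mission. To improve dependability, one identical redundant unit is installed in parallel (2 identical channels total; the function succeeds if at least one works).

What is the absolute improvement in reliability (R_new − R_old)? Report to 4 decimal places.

0.2092

R_before = 0.702
R_after = 1 − (1 − 0.702)^2 = 0.9112
ΔR = 0.9112 − 0.702 = 0.2092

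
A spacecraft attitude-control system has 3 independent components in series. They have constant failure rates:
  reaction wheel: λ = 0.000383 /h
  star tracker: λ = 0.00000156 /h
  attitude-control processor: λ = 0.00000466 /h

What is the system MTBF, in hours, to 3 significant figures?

Series of exponential components: λ_sys = Σ λ_i
λ_sys = 0.000383 + 0.00000156 + 0.00000466 = 3.8922e-04 /h
MTBF = 1 / λ_sys = 2570 h

2570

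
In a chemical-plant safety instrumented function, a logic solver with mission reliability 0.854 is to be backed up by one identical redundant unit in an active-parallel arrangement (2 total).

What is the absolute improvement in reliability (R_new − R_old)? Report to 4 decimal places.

R_before = 0.854
R_after = 1 − (1 − 0.854)^2 = 0.9787
ΔR = 0.9787 − 0.854 = 0.1247

0.1247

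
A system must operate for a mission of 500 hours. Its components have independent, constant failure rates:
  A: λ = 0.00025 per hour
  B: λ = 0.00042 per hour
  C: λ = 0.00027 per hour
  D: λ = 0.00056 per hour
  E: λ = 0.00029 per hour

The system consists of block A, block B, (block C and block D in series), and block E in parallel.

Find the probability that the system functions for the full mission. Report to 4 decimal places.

R(A) = exp(−0.00025 × 500) = 0.882497
R(B) = exp(−0.00042 × 500) = 0.810584
R(C) = exp(−0.00027 × 500) = 0.873716
R(D) = exp(−0.00056 × 500) = 0.755784
R(E) = exp(−0.00029 × 500) = 0.865022
Series (C and D): 0.873716 × 0.755784 = 0.660341
Parallel (A, B, [0.660341], and E): 1 − (1 − 0.882497)(1 − 0.810584)(1 − 0.660341)(1 − 0.865022) = 0.9990

0.9990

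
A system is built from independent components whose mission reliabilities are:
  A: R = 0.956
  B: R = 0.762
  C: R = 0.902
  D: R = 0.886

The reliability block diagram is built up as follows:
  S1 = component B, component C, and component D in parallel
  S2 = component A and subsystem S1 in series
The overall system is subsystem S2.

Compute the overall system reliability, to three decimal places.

Parallel (B, C, and D): 1 − (1 − 0.76200)(1 − 0.90200)(1 − 0.88600) = 0.99734
Series (A and [0.99734]): 0.95600 × 0.99734 = 0.953

0.953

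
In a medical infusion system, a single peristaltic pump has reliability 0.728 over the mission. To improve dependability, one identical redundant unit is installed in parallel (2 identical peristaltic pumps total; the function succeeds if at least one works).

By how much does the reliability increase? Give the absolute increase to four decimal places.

R_before = 0.728
R_after = 1 − (1 − 0.728)^2 = 0.9260
ΔR = 0.9260 − 0.728 = 0.1980

0.1980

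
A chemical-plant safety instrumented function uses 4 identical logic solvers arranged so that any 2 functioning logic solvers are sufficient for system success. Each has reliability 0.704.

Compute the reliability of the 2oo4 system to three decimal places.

0.919

R = Σ_{i=2}^{4} C(4,i) p^i (1−p)^{4−i} with p = 0.704
C(4,2)·0.704^2·0.296^2 = 0.26054
C(4,3)·0.704^3·0.296^1 = 0.41311
C(4,4)·0.704^4·0.296^0 = 0.24564
Sum = 0.919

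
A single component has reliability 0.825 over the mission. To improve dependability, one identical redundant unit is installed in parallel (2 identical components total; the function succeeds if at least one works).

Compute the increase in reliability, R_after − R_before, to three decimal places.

0.144

R_before = 0.825
R_after = 1 − (1 − 0.825)^2 = 0.969
ΔR = 0.969 − 0.825 = 0.144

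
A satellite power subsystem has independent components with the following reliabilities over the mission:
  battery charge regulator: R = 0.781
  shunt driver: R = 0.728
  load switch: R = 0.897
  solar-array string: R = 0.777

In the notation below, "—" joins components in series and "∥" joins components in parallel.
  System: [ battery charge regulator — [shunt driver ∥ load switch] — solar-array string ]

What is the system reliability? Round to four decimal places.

Parallel (shunt driver and load switch): 1 − (1 − 0.728000)(1 − 0.897000) = 0.971984
Series (battery charge regulator, [0.971984], and solar-array string): 0.781000 × 0.971984 × 0.777000 = 0.5898

0.5898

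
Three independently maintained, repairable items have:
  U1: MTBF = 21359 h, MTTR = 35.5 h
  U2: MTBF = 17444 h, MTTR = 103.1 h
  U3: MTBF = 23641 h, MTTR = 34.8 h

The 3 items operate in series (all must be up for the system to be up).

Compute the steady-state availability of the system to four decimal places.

0.9910

A(U1) = MTBF/(MTBF+MTTR) = 21359/(21359+35.5) = 0.998341
A(U2) = MTBF/(MTBF+MTTR) = 17444/(17444+103.1) = 0.994124
A(U3) = MTBF/(MTBF+MTTR) = 23641/(23641+34.8) = 0.998530
Series availability: 0.998341 × 0.994124 × 0.998530 = 0.9910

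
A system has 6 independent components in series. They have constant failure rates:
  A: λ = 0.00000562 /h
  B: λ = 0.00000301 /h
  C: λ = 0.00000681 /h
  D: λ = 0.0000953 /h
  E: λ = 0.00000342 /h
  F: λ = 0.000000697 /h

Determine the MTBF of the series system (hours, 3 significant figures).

Series of exponential components: λ_sys = Σ λ_i
λ_sys = 0.00000562 + 0.00000301 + 0.00000681 + 0.0000953 + 0.00000342 + 0.000000697 = 1.1486e-04 /h
MTBF = 1 / λ_sys = 8710 h

8710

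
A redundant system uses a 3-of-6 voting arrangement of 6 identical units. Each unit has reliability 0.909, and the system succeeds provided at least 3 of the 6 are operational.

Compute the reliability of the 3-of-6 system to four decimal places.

R = Σ_{i=3}^{6} C(6,i) p^i (1−p)^{6−i} with p = 0.909
C(6,3)·0.909^3·0.091^3 = 0.011320
C(6,4)·0.909^4·0.091^2 = 0.084807
C(6,5)·0.909^5·0.091^1 = 0.338854
C(6,6)·0.909^6·0.091^0 = 0.564135
Sum = 0.9991

0.9991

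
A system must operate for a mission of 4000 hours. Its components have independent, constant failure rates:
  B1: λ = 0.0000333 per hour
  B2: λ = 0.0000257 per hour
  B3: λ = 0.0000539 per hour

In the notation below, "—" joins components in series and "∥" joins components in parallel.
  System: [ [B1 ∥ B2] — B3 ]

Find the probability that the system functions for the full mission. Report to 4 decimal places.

R(B1) = exp(−0.0000333 × 4000) = 0.875290
R(B2) = exp(−0.0000257 × 4000) = 0.902307
R(B3) = exp(−0.0000539 × 4000) = 0.806058
Parallel (B1 and B2): 1 − (1 − 0.875290)(1 − 0.902307) = 0.987817
Series ([0.987817] and B3): 0.987817 × 0.806058 = 0.7962

0.7962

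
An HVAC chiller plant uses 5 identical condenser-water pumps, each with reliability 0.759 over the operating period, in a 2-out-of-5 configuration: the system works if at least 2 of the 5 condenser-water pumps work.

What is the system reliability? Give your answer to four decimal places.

R = Σ_{i=2}^{5} C(5,i) p^i (1−p)^{5−i} with p = 0.759
C(5,2)·0.759^2·0.241^3 = 0.080637
C(5,3)·0.759^3·0.241^2 = 0.253957
C(5,4)·0.759^4·0.241^1 = 0.399903
C(5,5)·0.759^5·0.241^0 = 0.251889
Sum = 0.9864

0.9864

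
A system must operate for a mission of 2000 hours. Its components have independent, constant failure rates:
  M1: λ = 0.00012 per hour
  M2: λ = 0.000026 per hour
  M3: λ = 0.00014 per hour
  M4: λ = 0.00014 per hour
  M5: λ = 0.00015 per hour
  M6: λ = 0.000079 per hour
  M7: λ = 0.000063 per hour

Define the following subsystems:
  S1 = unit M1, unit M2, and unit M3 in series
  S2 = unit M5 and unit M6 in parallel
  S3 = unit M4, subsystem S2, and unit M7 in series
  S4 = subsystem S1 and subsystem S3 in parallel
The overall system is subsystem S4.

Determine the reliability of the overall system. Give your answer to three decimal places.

R(M1) = exp(−0.00012 × 2000) = 0.78663
R(M2) = exp(−0.000026 × 2000) = 0.94933
R(M3) = exp(−0.00014 × 2000) = 0.75578
R(M4) = exp(−0.00014 × 2000) = 0.75578
R(M5) = exp(−0.00015 × 2000) = 0.74082
R(M6) = exp(−0.000079 × 2000) = 0.85385
R(M7) = exp(−0.000063 × 2000) = 0.88161
Series (M1, M2, and M3): 0.78663 × 0.94933 × 0.75578 = 0.56439
Parallel (M5 and M6): 1 − (1 − 0.74082)(1 − 0.85385) = 0.96212
Series (M4, [0.96212], and M7): 0.75578 × 0.96212 × 0.88161 = 0.64106
Parallel ([0.56439] and [0.64106]): 1 − (1 − 0.56439)(1 − 0.64106) = 0.844

0.844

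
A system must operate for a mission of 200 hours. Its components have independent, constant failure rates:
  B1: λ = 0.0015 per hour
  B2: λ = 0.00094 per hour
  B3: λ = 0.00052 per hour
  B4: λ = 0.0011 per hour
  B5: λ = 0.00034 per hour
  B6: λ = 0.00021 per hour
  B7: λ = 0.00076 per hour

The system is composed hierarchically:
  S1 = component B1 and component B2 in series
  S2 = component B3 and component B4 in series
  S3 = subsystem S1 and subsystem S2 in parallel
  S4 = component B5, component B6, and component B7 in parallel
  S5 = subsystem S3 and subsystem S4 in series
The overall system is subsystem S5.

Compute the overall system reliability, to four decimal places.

R(B1) = exp(−0.0015 × 200) = 0.740818
R(B2) = exp(−0.00094 × 200) = 0.828615
R(B3) = exp(−0.00052 × 200) = 0.901225
R(B4) = exp(−0.0011 × 200) = 0.802519
R(B5) = exp(−0.00034 × 200) = 0.934260
R(B6) = exp(−0.00021 × 200) = 0.958870
R(B7) = exp(−0.00076 × 200) = 0.858988
Series (B1 and B2): 0.740818 × 0.828615 = 0.613853
Series (B3 and B4): 0.901225 × 0.802519 = 0.723250
Parallel ([0.613853] and [0.723250]): 1 − (1 − 0.613853)(1 − 0.723250) = 0.893134
Parallel (B5, B6, and B7): 1 − (1 − 0.934260)(1 − 0.958870)(1 − 0.858988) = 0.999619
Series ([0.893134] and [0.999619]): 0.893134 × 0.999619 = 0.8928

0.8928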